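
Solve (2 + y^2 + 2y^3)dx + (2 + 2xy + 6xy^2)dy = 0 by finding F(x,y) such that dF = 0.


Check exactness: ∂M/∂y = 2y + 6y^2 and ∂N/∂x = 2y + 6y^2; equal, so the equation is exact.
Integrate M with respect to x (treating y as constant): ∫M dx = 2x + xy^2 + 2xy^3 + h(y).
Differentiate w.r.t. y and set equal to N: the x-dependent terms already match, leaving h'(y) = 2. Integrate: h(y) = 2y.
So F(x,y) = 2x + 2y + xy^2 + 2xy^3.
General solution: 2x + 2y + xy^2 + 2xy^3 = C.


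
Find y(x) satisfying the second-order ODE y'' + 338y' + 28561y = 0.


Characteristic equation: r² + 338r + 28561 = 0, i.e. (r + 169)² = 0.
Repeated root r = -169; include an x factor for the second linearly independent solution.
General solution: y = (C₁ + C₂x)e^(-169x).


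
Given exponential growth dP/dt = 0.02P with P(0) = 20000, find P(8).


The ODE dP/dt = 0.02P has solution P(t) = P(0)e^(0.02t).
Substitute P(0) = 20000 and t = 8: P(8) = 20000 e^(0.16) ≈ 23470.


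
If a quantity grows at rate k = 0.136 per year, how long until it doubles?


Exponential growth: P(t) = P₀ e^(0.136t). Set P(t)/P₀ = 2: e^(0.136t) = 2.
Solve: t = ln(2)/0.136 ≈ 5.10 years.


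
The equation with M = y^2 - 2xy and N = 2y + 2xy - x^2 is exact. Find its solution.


Check exactness: ∂M/∂y = 2y - 2x and ∂N/∂x = 2y - 2x; equal, so the equation is exact.
Integrate M with respect to x (treating y as constant): ∫M dx = xy^2 - x^2y + h(y).
Differentiate w.r.t. y and set equal to N: the x-dependent terms already match, leaving h'(y) = 2y. Integrate: h(y) = y^2.
So F(x,y) = y^2 + xy^2 - x^2y.
General solution: y^2 + xy^2 - x^2y = C.


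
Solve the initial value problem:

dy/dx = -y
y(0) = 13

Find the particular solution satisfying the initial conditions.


General solution of y' = -y is y = Ce^(-x).
Apply y(0) = 13: C = 13.
Particular solution: y = 13e^(-x).


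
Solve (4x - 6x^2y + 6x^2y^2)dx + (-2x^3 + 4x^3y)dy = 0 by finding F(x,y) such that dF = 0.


Check exactness: ∂M/∂y = -6x^2 + 12x^2y and ∂N/∂x = -6x^2 + 12x^2y; equal, so the equation is exact.
Integrate M with respect to x (treating y as constant): ∫M dx = 2x^2 - 2x^3y + 2x^3y^2 + h(y).
Differentiate w.r.t. y and set equal to N: all terms match, so h'(y) = 0 and h is a constant absorbed into C.
General solution: 2x^2 - 2x^3y + 2x^3y^2 = C.


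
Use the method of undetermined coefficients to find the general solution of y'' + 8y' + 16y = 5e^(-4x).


Characteristic polynomial (r + 4)² = 0; repeated root r = -4.
y_h = (C₁ + C₂x)e^(-4x). Forcing matches the repeated root (resonance), so try y_p = Ax² e^(-4x).
Substitute and solve for A: 2A = 5, so A = 5/2.
General solution: y = (C₁ + C₂x + (5/2)x²)e^(-4x).


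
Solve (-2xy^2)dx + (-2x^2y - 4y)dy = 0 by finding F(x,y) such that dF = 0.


Check exactness: ∂M/∂y = -4xy and ∂N/∂x = -4xy; equal, so the equation is exact.
Integrate M with respect to x (treating y as constant): ∫M dx = -x^2y^2 + h(y).
Differentiate w.r.t. y and set equal to N: the x-dependent terms already match, leaving h'(y) = -4y. Integrate: h(y) = -2y^2.
So F(x,y) = -x^2y^2 - 2y^2.
General solution: -x^2y^2 - 2y^2 = C.


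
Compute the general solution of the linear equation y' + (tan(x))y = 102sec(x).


P(x) = tan(x) ⇒ μ = e^(∫tan(x)dx) = sec(x).
(sec(x) y)' = 102sec²(x) ⇒ sec(x) y = 102tan(x) + C.
Multiply by cos(x): y = 102sin(x) + C·cos(x).


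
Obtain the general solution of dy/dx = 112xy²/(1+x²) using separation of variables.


Separate: dy/y² = 112x/(1+x²) dx.
Integrate LHS: ∫ dy/y² = -1/y.
Integrate RHS via u = 1+x²: 56ln(1+x²) + C.
Result: -1/y = 56ln(1+x²) + C.


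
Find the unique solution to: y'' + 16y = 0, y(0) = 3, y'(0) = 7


Characteristic roots of r² + 16 = 0 are ±4i, so y = C₁cos(4x) + C₂sin(4x).
Apply y(0) = 3: C₁ = 3. Differentiate and apply y'(0) = 7: 4·C₂ = 7, so C₂ = 7/4.
Particular solution: y = 3cos(4x) + (7/4)sin(4x).


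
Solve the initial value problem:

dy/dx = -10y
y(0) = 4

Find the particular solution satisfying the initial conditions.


General solution of y' = -10y is y = Ce^(-10x).
Apply y(0) = 4: C = 4.
Particular solution: y = 4e^(-10x).


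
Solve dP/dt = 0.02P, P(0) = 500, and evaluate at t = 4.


The ODE dP/dt = 0.02P has solution P(t) = P(0)e^(0.02t).
Substitute P(0) = 500 and t = 4: P(4) = 500 e^(0.08) ≈ 542.


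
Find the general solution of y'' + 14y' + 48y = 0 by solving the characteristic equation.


Characteristic equation: r² + 14r + 48 = 0.
Factor: (r + 6)(r + 8) = 0 ⇒ r = -6, -8 (distinct real).
General solution: y = C₁e^(-6x) + C₂e^(-8x).


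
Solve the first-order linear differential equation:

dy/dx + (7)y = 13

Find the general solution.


P(x) = 7, Q(x) = 13; integrating factor μ = e^(7x).
(μ y)' = 13e^(7x) ⇒ μ y = (13/7)e^(7x) + C.
Divide by μ: y = 13/7 + Ce^(-7x).


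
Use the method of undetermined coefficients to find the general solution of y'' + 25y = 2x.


Homogeneous: r² + 25 = 0 ⇒ r = ±5i, y_h = C₁cos(5x) + C₂sin(5x).
Polynomial forcing; try y_p = Ax + B. Then y_p'' + 25 y_p = 25(Ax + B) = 2x, so B = 0 and A = 2/25.
General solution: y = C₁cos(5x) + C₂sin(5x) + (2/25)x.


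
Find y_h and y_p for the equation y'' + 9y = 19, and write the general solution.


Homogeneous part: r² + 9 = 0 ⇒ r = ±3i, so y_h = C₁cos(3x) + C₂sin(3x).
Try constant y_p = A; plug in: 9A = 19 ⇒ A = 19/9.
General solution: y = C₁cos(3x) + C₂sin(3x) + 19/9.


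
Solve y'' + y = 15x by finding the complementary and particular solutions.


Homogeneous: r² + 1 = 0 ⇒ r = ±1i, y_h = C₁cos(x) + C₂sin(x).
Polynomial forcing; try y_p = Ax + B. Then y_p'' + 1 y_p = 1(Ax + B) = 15x, so B = 0 and A = 15.
General solution: y = C₁cos(x) + C₂sin(x) + 15x.


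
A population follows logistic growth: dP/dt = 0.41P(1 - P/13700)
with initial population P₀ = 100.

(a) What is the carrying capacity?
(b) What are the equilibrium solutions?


Logistic ODE dP/dt = 0.41P(1 - P/13700) has equilibria where dP/dt = 0, i.e. P = 0 or P = 13700.
The coefficient (1 - P/K) = 0 when P = K, identifying K = 13700 as the carrying capacity.
(a) K = 13700; (b) equilibria P = 0 and P = 13700.


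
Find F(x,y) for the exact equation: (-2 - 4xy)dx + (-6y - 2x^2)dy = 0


Check exactness: ∂M/∂y = -4x and ∂N/∂x = -4x; equal, so the equation is exact.
Integrate M with respect to x (treating y as constant): ∫M dx = -2x - 2x^2y + h(y).
Differentiate w.r.t. y and set equal to N: the x-dependent terms already match, leaving h'(y) = -6y. Integrate: h(y) = -3y^2.
So F(x,y) = -3y^2 - 2x - 2x^2y.
General solution: -3y^2 - 2x - 2x^2y = C.


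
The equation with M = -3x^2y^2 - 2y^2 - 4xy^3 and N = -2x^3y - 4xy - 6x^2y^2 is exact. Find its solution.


Check exactness: ∂M/∂y = -6x^2y - 4y - 12xy^2 and ∂N/∂x = -6x^2y - 4y - 12xy^2; equal, so the equation is exact.
Integrate M with respect to x (treating y as constant): ∫M dx = -x^3y^2 - 2xy^2 - 2x^2y^3 + h(y).
Differentiate w.r.t. y and set equal to N: all terms match, so h'(y) = 0 and h is a constant absorbed into C.
General solution: -x^3y^2 - 2xy^2 - 2x^2y^3 = C.


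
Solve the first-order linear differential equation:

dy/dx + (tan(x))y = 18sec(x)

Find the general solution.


P(x) = tan(x) ⇒ μ = e^(∫tan(x)dx) = sec(x).
(sec(x) y)' = 18sec²(x) ⇒ sec(x) y = 18tan(x) + C.
Multiply by cos(x): y = 18sin(x) + C·cos(x).


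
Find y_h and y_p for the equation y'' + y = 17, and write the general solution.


Homogeneous part: r² + 1 = 0 ⇒ r = ±1i, so y_h = C₁cos(x) + C₂sin(x).
Try constant y_p = A; plug in: 1A = 17 ⇒ A = 17.
General solution: y = C₁cos(x) + C₂sin(x) + 17.


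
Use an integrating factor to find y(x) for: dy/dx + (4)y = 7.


P(x) = 4, Q(x) = 7; integrating factor μ = e^(4x).
(μ y)' = 7e^(4x) ⇒ μ y = (7/4)e^(4x) + C.
Divide by μ: y = 7/4 + Ce^(-4x).


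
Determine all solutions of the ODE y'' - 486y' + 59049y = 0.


Characteristic equation: r² - 486r + 59049 = 0, i.e. (r - 243)² = 0.
Repeated root r = 243; include an x factor for the second linearly independent solution.
General solution: y = (C₁ + C₂x)e^(243x).


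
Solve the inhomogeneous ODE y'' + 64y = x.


Homogeneous: r² + 64 = 0 ⇒ r = ±8i, y_h = C₁cos(8x) + C₂sin(8x).
Polynomial forcing; try y_p = Ax + B. Then y_p'' + 64 y_p = 64(Ax + B) = x, so B = 0 and A = 1/64.
General solution: y = C₁cos(8x) + C₂sin(8x) + (1/64)x.


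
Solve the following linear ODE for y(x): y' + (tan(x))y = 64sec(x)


P(x) = tan(x) ⇒ μ = e^(∫tan(x)dx) = sec(x).
(sec(x) y)' = 64sec²(x) ⇒ sec(x) y = 64tan(x) + C.
Multiply by cos(x): y = 64sin(x) + C·cos(x).


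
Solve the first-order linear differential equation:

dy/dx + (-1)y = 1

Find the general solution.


P(x) = -1 ⇒ μ = e^(-x).
(μ y)' = e^(-x) ⇒ μ y = -e^(-x) + C.
Divide by μ: y = -1 + Ce^(x).


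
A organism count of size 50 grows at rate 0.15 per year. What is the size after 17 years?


The ODE dP/dt = 0.15P has solution P(t) = P(0)e^(0.15t).
Substitute P(0) = 50 and t = 17: P(17) = 50 e^(2.55) ≈ 640.


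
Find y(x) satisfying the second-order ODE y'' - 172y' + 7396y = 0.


Characteristic equation: r² - 172r + 7396 = 0, i.e. (r - 86)² = 0.
Repeated root r = 86; include an x factor for the second linearly independent solution.
General solution: y = (C₁ + C₂x)e^(86x).


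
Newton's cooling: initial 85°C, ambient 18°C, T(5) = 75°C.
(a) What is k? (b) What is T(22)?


Newton's law: T(t) = T_a + (T₀ - T_a)e^(-kt).
(a) Use T(5) = 75: (75 - 18)/(85 - 18) = e^(-k·5), so k = -ln(0.851)/5 ≈ 0.0323.
(b) Apply k to t = 22: T(22) = 18 + (67)e^(-0.711) ≈ 50.9°C.


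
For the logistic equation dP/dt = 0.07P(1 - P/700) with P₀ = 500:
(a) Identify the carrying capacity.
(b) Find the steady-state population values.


Logistic ODE dP/dt = 0.07P(1 - P/700) has equilibria where dP/dt = 0, i.e. P = 0 or P = 700.
The coefficient (1 - P/K) = 0 when P = K, identifying K = 700 as the carrying capacity.
(a) K = 700; (b) equilibria P = 0 and P = 700.


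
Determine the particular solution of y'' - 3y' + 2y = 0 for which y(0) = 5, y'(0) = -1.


Characteristic roots of r² - 3r + 2 = 0 are 2, 1.
General solution y = c₁ e^(2x) + c₂ e^(x).
Apply y(0) = 5: c₁ + c₂ = 5. Apply y'(0) = -1: 2 c₁ + 1 c₂ = -1.
Solve: c₁ = -6, c₂ = 11.
Particular solution: y = -6e^(2x) + 11e^(x).


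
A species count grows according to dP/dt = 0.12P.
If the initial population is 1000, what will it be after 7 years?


The ODE dP/dt = 0.12P has solution P(t) = P(0)e^(0.12t).
Substitute P(0) = 1000 and t = 7: P(7) = 1000 e^(0.84) ≈ 2316.


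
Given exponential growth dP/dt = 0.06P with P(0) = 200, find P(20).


The ODE dP/dt = 0.06P has solution P(t) = P(0)e^(0.06t).
Substitute P(0) = 200 and t = 20: P(20) = 200 e^(1.20) ≈ 664.


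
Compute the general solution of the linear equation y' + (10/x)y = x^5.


P(x) = 10/x ⇒ μ = x^10.
(x^10 y)' = x^15 ⇒ x^10 y = x^16/(16) + C.
Solve for y: y = (1/16)x^6 + C/x^10.


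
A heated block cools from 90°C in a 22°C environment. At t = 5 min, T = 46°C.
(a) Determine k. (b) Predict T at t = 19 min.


Newton's law: T(t) = T_a + (T₀ - T_a)e^(-kt).
(a) Use T(5) = 46: (46 - 22)/(90 - 22) = e^(-k·5), so k = -ln(0.353)/5 ≈ 0.2083.
(b) Apply k to t = 19: T(19) = 22 + (68)e^(-3.958) ≈ 23.3°C.


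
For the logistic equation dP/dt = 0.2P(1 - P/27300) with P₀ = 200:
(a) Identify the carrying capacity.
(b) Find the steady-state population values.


Logistic ODE dP/dt = 0.2P(1 - P/27300) has equilibria where dP/dt = 0, i.e. P = 0 or P = 27300.
The coefficient (1 - P/K) = 0 when P = K, identifying K = 27300 as the carrying capacity.
(a) K = 27300; (b) equilibria P = 0 and P = 27300.


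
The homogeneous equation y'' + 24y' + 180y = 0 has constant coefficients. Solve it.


Characteristic equation: r² + 24r + 180 = 0.
Discriminant is negative; roots r = -12 ± 6i (complex conjugate pair).
General solution uses e^(α x)(C₁ cos(β x) + C₂ sin(β x)): y = e^(-12x)(C₁cos(6x) + C₂sin(6x)).


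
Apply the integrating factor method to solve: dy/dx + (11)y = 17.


P(x) = 11, Q(x) = 17; integrating factor μ = e^(11x).
(μ y)' = 17e^(11x) ⇒ μ y = (17/11)e^(11x) + C.
Divide by μ: y = 17/11 + Ce^(-11x).


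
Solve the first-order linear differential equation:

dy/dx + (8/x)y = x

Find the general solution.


P(x) = 8/x ⇒ μ = x^8.
(x^8 y)' = x^9 ⇒ x^8 y = x^10/(10) + C.
Solve for y: y = (1/10)x^2 + C/x^8.


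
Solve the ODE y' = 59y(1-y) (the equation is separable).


Separate: dy/[y(1-y)] = 59 dx.
Partial fractions: 1/[y(1-y)] = 1/y + 1/(1-y).
Integrate: ln|y/(1-y)| = 59x + C₀.
Solve for y: y = 1/(1 + Ce^(-59x)).


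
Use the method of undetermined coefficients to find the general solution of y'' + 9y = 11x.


Homogeneous: r² + 9 = 0 ⇒ r = ±3i, y_h = C₁cos(3x) + C₂sin(3x).
Polynomial forcing; try y_p = Ax + B. Then y_p'' + 9 y_p = 9(Ax + B) = 11x, so B = 0 and A = 11/9.
General solution: y = C₁cos(3x) + C₂sin(3x) + (11/9)x.


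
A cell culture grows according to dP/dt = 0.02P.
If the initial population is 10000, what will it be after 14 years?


The ODE dP/dt = 0.02P has solution P(t) = P(0)e^(0.02t).
Substitute P(0) = 10000 and t = 14: P(14) = 10000 e^(0.28) ≈ 13231.


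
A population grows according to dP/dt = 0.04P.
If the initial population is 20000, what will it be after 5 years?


The ODE dP/dt = 0.04P has solution P(t) = P(0)e^(0.04t).
Substitute P(0) = 20000 and t = 5: P(5) = 20000 e^(0.20) ≈ 24428.


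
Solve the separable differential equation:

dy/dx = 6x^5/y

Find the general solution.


Separate variables: y dy = 6x^5 dx.
Integrate both sides: y²/2 = x^6 + C₀.
Multiply by 2: y² = 2x^6 + C.


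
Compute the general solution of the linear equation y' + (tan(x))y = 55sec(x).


P(x) = tan(x) ⇒ μ = e^(∫tan(x)dx) = sec(x).
(sec(x) y)' = 55sec²(x) ⇒ sec(x) y = 55tan(x) + C.
Multiply by cos(x): y = 55sin(x) + C·cos(x).


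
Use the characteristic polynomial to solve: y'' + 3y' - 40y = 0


Characteristic equation: r² + 3r - 40 = 0.
Factor: (r - 5)(r + 8) = 0 ⇒ r = 5, -8 (distinct real).
General solution: y = C₁e^(5x) + C₂e^(-8x).


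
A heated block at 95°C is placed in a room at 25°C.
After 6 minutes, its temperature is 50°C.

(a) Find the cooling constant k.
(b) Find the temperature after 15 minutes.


Newton's law: T(t) = T_a + (T₀ - T_a)e^(-kt).
(a) Use T(6) = 50: (50 - 25)/(95 - 25) = e^(-k·6), so k = -ln(0.357)/6 ≈ 0.1716.
(b) Apply k to t = 15: T(15) = 25 + (70)e^(-2.574) ≈ 30.3°C.


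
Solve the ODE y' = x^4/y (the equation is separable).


Separate variables: y dy = x^4 dx.
Integrate both sides: y²/2 = (1/5)x^5 + C₀.
Multiply by 2: y² = (2/5)x^5 + C.


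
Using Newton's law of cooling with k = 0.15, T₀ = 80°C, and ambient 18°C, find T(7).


Newton's law: dT/dt = -k(T - T_a) has solution T(t) = T_a + (T₀ - T_a)e^(-kt).
Plug in T_a = 18, T₀ = 80, k = 0.15, t = 7: T(7) = 18 + (62)e^(-1.05) ≈ 39.7°C.


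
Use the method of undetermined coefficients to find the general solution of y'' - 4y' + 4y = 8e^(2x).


Characteristic polynomial (r - 2)² = 0; repeated root r = 2.
y_h = (C₁ + C₂x)e^(2x). Forcing matches the repeated root (resonance), so try y_p = Ax² e^(2x).
Substitute and solve for A: 2A = 8, so A = 4.
General solution: y = (C₁ + C₂x + 4x²)e^(2x).


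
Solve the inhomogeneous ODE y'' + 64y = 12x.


Homogeneous: r² + 64 = 0 ⇒ r = ±8i, y_h = C₁cos(8x) + C₂sin(8x).
Polynomial forcing; try y_p = Ax + B. Then y_p'' + 64 y_p = 64(Ax + B) = 12x, so B = 0 and A = 3/16.
General solution: y = C₁cos(8x) + C₂sin(8x) + (3/16)x.


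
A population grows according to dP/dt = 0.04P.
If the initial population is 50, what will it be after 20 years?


The ODE dP/dt = 0.04P has solution P(t) = P(0)e^(0.04t).
Substitute P(0) = 50 and t = 20: P(20) = 50 e^(0.80) ≈ 111.


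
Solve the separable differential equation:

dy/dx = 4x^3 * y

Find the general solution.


Separate variables: dy/y = 4x^3 dx.
Integrate: ln|y| = x^4 + C₀.
Exponentiate: y = Ce^(x^4).


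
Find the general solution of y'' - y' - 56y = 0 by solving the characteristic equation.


Characteristic equation: r² - r - 56 = 0.
Factor: (r + 7)(r - 8) = 0 ⇒ r = -7, 8 (distinct real).
General solution: y = C₁e^(-7x) + C₂e^(8x).


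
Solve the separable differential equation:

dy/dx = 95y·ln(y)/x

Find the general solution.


Separate: dy/[y ln(y)] = 95 dx/x.
Substitute u = ln(y): du/u = 95 dx/x.
Integrate: ln|ln(y)| = 95ln|x| + C₀, hence ln(y) = C·x^95.


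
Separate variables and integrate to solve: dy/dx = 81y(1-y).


Separate: dy/[y(1-y)] = 81 dx.
Partial fractions: 1/[y(1-y)] = 1/y + 1/(1-y).
Integrate: ln|y/(1-y)| = 81x + C₀.
Solve for y: y = 1/(1 + Ce^(-81x)).


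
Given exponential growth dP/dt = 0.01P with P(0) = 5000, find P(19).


The ODE dP/dt = 0.01P has solution P(t) = P(0)e^(0.01t).
Substitute P(0) = 5000 and t = 19: P(19) = 5000 e^(0.19) ≈ 6046.


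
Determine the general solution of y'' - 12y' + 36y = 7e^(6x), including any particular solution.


Characteristic polynomial (r - 6)² = 0; repeated root r = 6.
y_h = (C₁ + C₂x)e^(6x). Forcing matches the repeated root (resonance), so try y_p = Ax² e^(6x).
Substitute and solve for A: 2A = 7, so A = 7/2.
General solution: y = (C₁ + C₂x + (7/2)x²)e^(6x).


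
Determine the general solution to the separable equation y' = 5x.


Integrate both sides with respect to x: y = ∫ 5x dx = (5/2)x^2 + C.


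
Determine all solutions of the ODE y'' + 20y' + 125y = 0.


Characteristic equation: r² + 20r + 125 = 0.
Discriminant is negative; roots r = -10 ± 5i (complex conjugate pair).
General solution uses e^(α x)(C₁ cos(β x) + C₂ sin(β x)): y = e^(-10x)(C₁cos(5x) + C₂sin(5x)).


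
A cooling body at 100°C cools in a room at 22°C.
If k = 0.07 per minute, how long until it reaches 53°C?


From T(t) = T_a + (T₀ - T_a)e^(-kt), set T(t) = 53:
(53 - 22) / (100 - 22) = e^(-0.07t), so t = -ln(0.397)/0.07 ≈ 13.2 minutes.


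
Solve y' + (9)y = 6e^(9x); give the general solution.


P(x) = 9 ⇒ μ = e^(9x).
(μ y)' = 6e^(18x) ⇒ μ y = (6/18)e^(18x) + C.
Divide by μ: y = (1/3)e^(9x) + Ce^(-9x).


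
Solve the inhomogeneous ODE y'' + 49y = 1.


Homogeneous part: r² + 49 = 0 ⇒ r = ±7i, so y_h = C₁cos(7x) + C₂sin(7x).
Try constant y_p = A; plug in: 49A = 1 ⇒ A = 1/49.
General solution: y = C₁cos(7x) + C₂sin(7x) + 1/49.


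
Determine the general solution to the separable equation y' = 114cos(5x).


g(y) = 1, so integrate directly: y = ∫ 114cos(5x) dx = (114/5)sin(5x) + C.


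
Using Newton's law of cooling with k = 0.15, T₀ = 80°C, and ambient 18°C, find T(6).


Newton's law: dT/dt = -k(T - T_a) has solution T(t) = T_a + (T₀ - T_a)e^(-kt).
Plug in T_a = 18, T₀ = 80, k = 0.15, t = 6: T(6) = 18 + (62)e^(-0.90) ≈ 43.2°C.


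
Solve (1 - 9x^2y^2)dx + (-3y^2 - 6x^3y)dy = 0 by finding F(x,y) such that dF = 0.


Check exactness: ∂M/∂y = -18x^2y and ∂N/∂x = -18x^2y; equal, so the equation is exact.
Integrate M with respect to x (treating y as constant): ∫M dx = x - 3x^3y^2 + h(y).
Differentiate w.r.t. y and set equal to N: the x-dependent terms already match, leaving h'(y) = -3y^2. Integrate: h(y) = -y^3.
So F(x,y) = -y^3 + x - 3x^3y^2.
General solution: -y^3 + x - 3x^3y^2 = C.


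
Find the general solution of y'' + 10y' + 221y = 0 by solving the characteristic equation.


Characteristic equation: r² + 10r + 221 = 0.
Discriminant is negative; roots r = -5 ± 14i (complex conjugate pair).
General solution uses e^(α x)(C₁ cos(β x) + C₂ sin(β x)): y = e^(-5x)(C₁cos(14x) + C₂sin(14x)).


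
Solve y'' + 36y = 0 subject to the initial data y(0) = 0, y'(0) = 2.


Characteristic roots of r² + 36 = 0 are ±6i, so y = C₁cos(6x) + C₂sin(6x).
Apply y(0) = 0: C₁ = 0. Differentiate and apply y'(0) = 2: 6·C₂ = 2, so C₂ = 1/3.
Particular solution: y = (1/3)sin(6x).


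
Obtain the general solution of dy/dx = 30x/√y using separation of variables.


Separate: √y dy = 30x dx.
Integrate: (2/3)y^(3/2) = 15x² + C.


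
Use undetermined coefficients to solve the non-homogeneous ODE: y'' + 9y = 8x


Homogeneous: r² + 9 = 0 ⇒ r = ±3i, y_h = C₁cos(3x) + C₂sin(3x).
Polynomial forcing; try y_p = Ax + B. Then y_p'' + 9 y_p = 9(Ax + B) = 8x, so B = 0 and A = 8/9.
General solution: y = C₁cos(3x) + C₂sin(3x) + (8/9)x.


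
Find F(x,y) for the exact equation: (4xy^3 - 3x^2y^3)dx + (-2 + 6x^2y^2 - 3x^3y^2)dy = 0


Check exactness: ∂M/∂y = 12xy^2 - 9x^2y^2 and ∂N/∂x = 12xy^2 - 9x^2y^2; equal, so the equation is exact.
Integrate M with respect to x (treating y as constant): ∫M dx = 2x^2y^3 - x^3y^3 + h(y).
Differentiate w.r.t. y and set equal to N: the x-dependent terms already match, leaving h'(y) = -2. Integrate: h(y) = -2y.
So F(x,y) = -2y + 2x^2y^3 - x^3y^3.
General solution: -2y + 2x^2y^3 - x^3y^3 = C.


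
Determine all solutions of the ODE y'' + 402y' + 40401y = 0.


Characteristic equation: r² + 402r + 40401 = 0, i.e. (r + 201)² = 0.
Repeated root r = -201; include an x factor for the second linearly independent solution.
General solution: y = (C₁ + C₂x)e^(-201x).


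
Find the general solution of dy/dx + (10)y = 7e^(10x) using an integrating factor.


P(x) = 10 ⇒ μ = e^(10x).
(μ y)' = 7e^(20x) ⇒ μ y = (7/20)e^(20x) + C.
Divide by μ: y = (7/20)e^(10x) + Ce^(-10x).


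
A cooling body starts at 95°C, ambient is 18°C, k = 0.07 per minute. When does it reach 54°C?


From T(t) = T_a + (T₀ - T_a)e^(-kt), set T(t) = 54:
(54 - 18) / (95 - 18) = e^(-0.07t), so t = -ln(0.468)/0.07 ≈ 10.9 minutes.


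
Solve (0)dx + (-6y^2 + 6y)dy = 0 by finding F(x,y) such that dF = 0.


Check exactness: ∂M/∂y = 0 and ∂N/∂x = 0; equal, so the equation is exact.
Integrate M with respect to x (treating y as constant): ∫M dx = 0 + h(y).
Differentiate w.r.t. y and set equal to N: the x-dependent terms already match, leaving h'(y) = -6y^2 + 6y. Integrate: h(y) = -2y^3 + 3y^2.
So F(x,y) = -2y^3 + 3y^2.
General solution: -2y^3 + 3y^2 = C.


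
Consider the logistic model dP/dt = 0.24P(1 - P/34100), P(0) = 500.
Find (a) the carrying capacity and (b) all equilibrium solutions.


Logistic ODE dP/dt = 0.24P(1 - P/34100) has equilibria where dP/dt = 0, i.e. P = 0 or P = 34100.
The coefficient (1 - P/K) = 0 when P = K, identifying K = 34100 as the carrying capacity.
(a) K = 34100; (b) equilibria P = 0 and P = 34100.


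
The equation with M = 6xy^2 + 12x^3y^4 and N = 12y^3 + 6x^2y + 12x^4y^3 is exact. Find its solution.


Check exactness: ∂M/∂y = 12xy + 48x^3y^3 and ∂N/∂x = 12xy + 48x^3y^3; equal, so the equation is exact.
Integrate M with respect to x (treating y as constant): ∫M dx = 3x^2y^2 + 3x^4y^4 + h(y).
Differentiate w.r.t. y and set equal to N: the x-dependent terms already match, leaving h'(y) = 12y^3. Integrate: h(y) = 3y^4.
So F(x,y) = 3y^4 + 3x^2y^2 + 3x^4y^4.
General solution: 3y^4 + 3x^2y^2 + 3x^4y^4 = C.


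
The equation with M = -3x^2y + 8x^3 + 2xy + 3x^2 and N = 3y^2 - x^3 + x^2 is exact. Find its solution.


Check exactness: ∂M/∂y = -3x^2 + 2x and ∂N/∂x = -3x^2 + 2x; equal, so the equation is exact.
Integrate M with respect to x (treating y as constant): ∫M dx = -x^3y + 2x^4 + x^2y + x^3 + h(y).
Differentiate w.r.t. y and set equal to N: the x-dependent terms already match, leaving h'(y) = 3y^2. Integrate: h(y) = y^3.
So F(x,y) = y^3 - x^3y + 2x^4 + x^2y + x^3.
General solution: y^3 - x^3y + 2x^4 + x^2y + x^3 = C.


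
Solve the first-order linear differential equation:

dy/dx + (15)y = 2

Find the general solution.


P(x) = 15, Q(x) = 2; integrating factor μ = e^(15x).
(μ y)' = 2e^(15x) ⇒ μ y = (2/15)e^(15x) + C.
Divide by μ: y = 2/15 + Ce^(-15x).


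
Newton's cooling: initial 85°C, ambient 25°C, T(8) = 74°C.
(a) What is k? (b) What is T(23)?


Newton's law: T(t) = T_a + (T₀ - T_a)e^(-kt).
(a) Use T(8) = 74: (74 - 25)/(85 - 25) = e^(-k·8), so k = -ln(0.817)/8 ≈ 0.0253.
(b) Apply k to t = 23: T(23) = 25 + (60)e^(-0.582) ≈ 58.5°C.


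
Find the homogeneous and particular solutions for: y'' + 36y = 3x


Homogeneous: r² + 36 = 0 ⇒ r = ±6i, y_h = C₁cos(6x) + C₂sin(6x).
Polynomial forcing; try y_p = Ax + B. Then y_p'' + 36 y_p = 36(Ax + B) = 3x, so B = 0 and A = 1/12.
General solution: y = C₁cos(6x) + C₂sin(6x) + (1/12)x.


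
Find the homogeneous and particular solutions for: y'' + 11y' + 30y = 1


Characteristic roots of r² + 11r + 30 = 0 are -6, -5.
y_h = C₁e^(-6x) + C₂e^(-5x).
Constant forcing; try y_p = A. Then 30A = 1 ⇒ A = 1/30.
General solution: y = C₁e^(-6x) + C₂e^(-5x) + 1/30.


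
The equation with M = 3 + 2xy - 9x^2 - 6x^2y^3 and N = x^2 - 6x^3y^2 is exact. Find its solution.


Check exactness: ∂M/∂y = 2x - 18x^2y^2 and ∂N/∂x = 2x - 18x^2y^2; equal, so the equation is exact.
Integrate M with respect to x (treating y as constant): ∫M dx = 3x + x^2y - 3x^3 - 2x^3y^3 + h(y).
Differentiate w.r.t. y and set equal to N: all terms match, so h'(y) = 0 and h is a constant absorbed into C.
General solution: 3x + x^2y - 3x^3 - 2x^3y^3 = C.


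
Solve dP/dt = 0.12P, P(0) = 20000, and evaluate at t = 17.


The ODE dP/dt = 0.12P has solution P(t) = P(0)e^(0.12t).
Substitute P(0) = 20000 and t = 17: P(17) = 20000 e^(2.04) ≈ 153812.


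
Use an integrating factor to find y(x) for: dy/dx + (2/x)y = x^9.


P(x) = 2/x ⇒ μ = x^2.
(x^2 y)' = x^2·x^9 = x^11.
Integrate: x^2 y = x^12/(12) + C.
Solve for y: y = (1/12)x^10 + C/x^2.


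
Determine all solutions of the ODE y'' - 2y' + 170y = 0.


Characteristic equation: r² - 2r + 170 = 0.
Discriminant is negative; roots r = 1 ± 13i (complex conjugate pair).
General solution uses e^(α x)(C₁ cos(β x) + C₂ sin(β x)): y = e^(x)(C₁cos(13x) + C₂sin(13x)).


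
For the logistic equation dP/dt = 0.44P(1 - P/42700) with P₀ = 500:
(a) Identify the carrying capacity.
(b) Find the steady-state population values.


Logistic ODE dP/dt = 0.44P(1 - P/42700) has equilibria where dP/dt = 0, i.e. P = 0 or P = 42700.
The coefficient (1 - P/K) = 0 when P = K, identifying K = 42700 as the carrying capacity.
(a) K = 42700; (b) equilibria P = 0 and P = 42700.


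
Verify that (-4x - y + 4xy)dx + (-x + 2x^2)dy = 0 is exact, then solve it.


Check exactness: ∂M/∂y = -1 + 4x and ∂N/∂x = -1 + 4x; equal, so the equation is exact.
Integrate M with respect to x (treating y as constant): ∫M dx = -2x^2 - xy + 2x^2y + h(y).
Differentiate w.r.t. y and set equal to N: all terms match, so h'(y) = 0 and h is a constant absorbed into C.
General solution: -2x^2 - xy + 2x^2y = C.


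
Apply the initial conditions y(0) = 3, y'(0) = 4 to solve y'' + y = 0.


Characteristic roots of r² + 1 = 0 are ±1i, so y = C₁cos(x) + C₂sin(x).
Apply y(0) = 3: C₁ = 3. Differentiate and apply y'(0) = 4: 1·C₂ = 4, so C₂ = 4.
Particular solution: y = 3cos(x) + 4sin(x).


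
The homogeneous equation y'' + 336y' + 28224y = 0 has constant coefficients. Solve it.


Characteristic equation: r² + 336r + 28224 = 0, i.e. (r + 168)² = 0.
Repeated root r = -168; include an x factor for the second linearly independent solution.
General solution: y = (C₁ + C₂x)e^(-168x).


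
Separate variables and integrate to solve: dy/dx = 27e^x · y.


Separate variables: dy/y = 27e^x dx.
Integrate: ln|y| = 27e^x + C₀.
Exponentiate: y = Ce^(27e^x).


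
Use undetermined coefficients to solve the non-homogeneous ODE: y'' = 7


Characteristic polynomial (r - 0)² = 0; repeated root r = 0.
y_h = (C₁ + C₂x). Forcing matches the repeated root (resonance), so try y_p = Ax².
Substitute and solve for A: 2A = 7, so A = 7/2.
General solution: y = C₁ + C₂x + (7/2)x².


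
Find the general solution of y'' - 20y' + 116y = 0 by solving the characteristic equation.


Characteristic equation: r² - 20r + 116 = 0.
Discriminant is negative; roots r = 10 ± 4i (complex conjugate pair).
General solution uses e^(α x)(C₁ cos(β x) + C₂ sin(β x)): y = e^(10x)(C₁cos(4x) + C₂sin(4x)).


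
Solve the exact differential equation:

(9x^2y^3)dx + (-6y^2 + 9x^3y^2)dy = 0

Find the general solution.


Check exactness: ∂M/∂y = 27x^2y^2 and ∂N/∂x = 27x^2y^2; equal, so the equation is exact.
Integrate M with respect to x (treating y as constant): ∫M dx = 3x^3y^3 + h(y).
Differentiate w.r.t. y and set equal to N: the x-dependent terms already match, leaving h'(y) = -6y^2. Integrate: h(y) = -2y^3.
So F(x,y) = -2y^3 + 3x^3y^3.
General solution: -2y^3 + 3x^3y^3 = C.


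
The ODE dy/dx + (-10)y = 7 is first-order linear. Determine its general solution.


P(x) = -10 ⇒ μ = e^(-10x).
(μ y)' = 7e^(-10x) ⇒ μ y = -(7/10)e^(-10x) + C.
Divide by μ: y = -7/10 + Ce^(10x).


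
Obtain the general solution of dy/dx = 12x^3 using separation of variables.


Integrate both sides with respect to x: y = ∫ 12x^3 dx = 3x^4 + C.


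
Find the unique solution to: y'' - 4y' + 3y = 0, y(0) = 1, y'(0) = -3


Characteristic roots of r² - 4r + 3 = 0 are 3, 1.
General solution y = c₁ e^(3x) + c₂ e^(x).
Apply y(0) = 1: c₁ + c₂ = 1. Apply y'(0) = -3: 3 c₁ + 1 c₂ = -3.
Solve: c₁ = -2, c₂ = 3.
Particular solution: y = -2e^(3x) + 3e^(x).


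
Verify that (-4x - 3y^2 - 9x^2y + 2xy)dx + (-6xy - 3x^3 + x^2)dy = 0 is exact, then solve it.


Check exactness: ∂M/∂y = -6y - 9x^2 + 2x and ∂N/∂x = -6y - 9x^2 + 2x; equal, so the equation is exact.
Integrate M with respect to x (treating y as constant): ∫M dx = -2x^2 - 3xy^2 - 3x^3y + x^2y + h(y).
Differentiate w.r.t. y and set equal to N: all terms match, so h'(y) = 0 and h is a constant absorbed into C.
General solution: -2x^2 - 3xy^2 - 3x^3y + x^2y = C.


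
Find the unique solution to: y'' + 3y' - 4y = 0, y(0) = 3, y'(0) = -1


Characteristic roots of r² + 3r - 4 = 0 are 1, -4.
General solution y = c₁ e^(x) + c₂ e^(-4x).
Apply y(0) = 3: c₁ + c₂ = 3. Apply y'(0) = -1: 1 c₁ - 4 c₂ = -1.
Solve: c₁ = 11/5, c₂ = 4/5.
Particular solution: y = (11/5)e^(x) + (4/5)e^(-4x).


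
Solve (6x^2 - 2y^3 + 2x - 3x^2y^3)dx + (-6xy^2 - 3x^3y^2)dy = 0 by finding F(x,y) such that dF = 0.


Check exactness: ∂M/∂y = -6y^2 - 9x^2y^2 and ∂N/∂x = -6y^2 - 9x^2y^2; equal, so the equation is exact.
Integrate M with respect to x (treating y as constant): ∫M dx = 2x^3 - 2xy^3 + x^2 - x^3y^3 + h(y).
Differentiate w.r.t. y and set equal to N: all terms match, so h'(y) = 0 and h is a constant absorbed into C.
General solution: 2x^3 - 2xy^3 + x^2 - x^3y^3 = C.


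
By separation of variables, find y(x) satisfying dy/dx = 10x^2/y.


Separate variables: y dy = 10x^2 dx.
Integrate both sides: y²/2 = (10/3)x^3 + C₀.
Multiply by 2: y² = (20/3)x^3 + C.


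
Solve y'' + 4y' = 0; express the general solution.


Characteristic equation: r² + 4r = 0.
Factor: (r - 0)(r + 4) = 0 ⇒ r = 0, -4 (distinct real).
General solution: y = C₁ + C₂e^(-4x).


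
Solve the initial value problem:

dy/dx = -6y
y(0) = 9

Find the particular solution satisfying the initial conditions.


General solution of y' = -6y is y = Ce^(-6x).
Apply y(0) = 9: C = 9.
Particular solution: y = 9e^(-6x).


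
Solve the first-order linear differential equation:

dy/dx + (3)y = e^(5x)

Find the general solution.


P(x) = 3 ⇒ μ = e^(3x).
(μ y)' = e^(8x) ⇒ μ y = e^(8x)/8 + C.
Divide by μ: y = (1/8)e^(5x) + Ce^(-3x).


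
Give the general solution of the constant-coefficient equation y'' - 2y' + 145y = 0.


Characteristic equation: r² - 2r + 145 = 0.
Discriminant is negative; roots r = 1 ± 12i (complex conjugate pair).
General solution uses e^(α x)(C₁ cos(β x) + C₂ sin(β x)): y = e^(x)(C₁cos(12x) + C₂sin(12x)).


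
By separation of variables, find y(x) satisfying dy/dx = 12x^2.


Integrate both sides with respect to x: y = ∫ 12x^2 dx = 4x^3 + C.


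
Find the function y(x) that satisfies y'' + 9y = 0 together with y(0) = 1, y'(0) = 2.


Characteristic roots of r² + 9 = 0 are ±3i, so y = C₁cos(3x) + C₂sin(3x).
Apply y(0) = 1: C₁ = 1. Differentiate and apply y'(0) = 2: 3·C₂ = 2, so C₂ = 2/3.
Particular solution: y = cos(3x) + (2/3)sin(3x).


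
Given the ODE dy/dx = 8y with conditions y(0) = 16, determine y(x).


General solution of y' = 8y is y = Ce^(8x).
Apply y(0) = 16: C = 16.
Particular solution: y = 16e^(8x).


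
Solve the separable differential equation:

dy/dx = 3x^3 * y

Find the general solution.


Separate variables: dy/y = 3x^3 dx.
Integrate: ln|y| = (3/4)x^4 + C₀.
Exponentiate: y = Ce^((3/4)x^4).


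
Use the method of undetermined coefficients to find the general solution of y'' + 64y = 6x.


Homogeneous: r² + 64 = 0 ⇒ r = ±8i, y_h = C₁cos(8x) + C₂sin(8x).
Polynomial forcing; try y_p = Ax + B. Then y_p'' + 64 y_p = 64(Ax + B) = 6x, so B = 0 and A = 3/32.
General solution: y = C₁cos(8x) + C₂sin(8x) + (3/32)x.


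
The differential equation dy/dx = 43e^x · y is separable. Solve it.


Separate variables: dy/y = 43e^x dx.
Integrate: ln|y| = 43e^x + C₀.
Exponentiate: y = Ce^(43e^x).


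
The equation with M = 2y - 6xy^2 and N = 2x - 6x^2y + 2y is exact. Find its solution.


Check exactness: ∂M/∂y = 2 - 12xy and ∂N/∂x = 2 - 12xy; equal, so the equation is exact.
Integrate M with respect to x (treating y as constant): ∫M dx = 2xy - 3x^2y^2 + h(y).
Differentiate w.r.t. y and set equal to N: the x-dependent terms already match, leaving h'(y) = 2y. Integrate: h(y) = y^2.
So F(x,y) = 2xy - 3x^2y^2 + y^2.
General solution: 2xy - 3x^2y^2 + y^2 = C.


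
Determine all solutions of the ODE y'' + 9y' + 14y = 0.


Characteristic equation: r² + 9r + 14 = 0.
Factor: (r + 7)(r + 2) = 0 ⇒ r = -7, -2 (distinct real).
General solution: y = C₁e^(-7x) + C₂e^(-2x).


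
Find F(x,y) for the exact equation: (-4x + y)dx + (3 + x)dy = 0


Check exactness: ∂M/∂y = 1 and ∂N/∂x = 1; equal, so the equation is exact.
Integrate M with respect to x (treating y as constant): ∫M dx = -2x^2 + xy + h(y).
Differentiate w.r.t. y and set equal to N: the x-dependent terms already match, leaving h'(y) = 3. Integrate: h(y) = 3y.
So F(x,y) = -2x^2 + 3y + xy.
General solution: -2x^2 + 3y + xy = C.


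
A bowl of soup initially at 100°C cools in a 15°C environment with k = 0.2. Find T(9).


Newton's law: dT/dt = -k(T - T_a) has solution T(t) = T_a + (T₀ - T_a)e^(-kt).
Plug in T_a = 15, T₀ = 100, k = 0.2, t = 9: T(9) = 15 + (85)e^(-1.80) ≈ 29.1°C.


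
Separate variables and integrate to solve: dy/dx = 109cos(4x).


g(y) = 1, so integrate directly: y = ∫ 109cos(4x) dx = (109/4)sin(4x) + C.


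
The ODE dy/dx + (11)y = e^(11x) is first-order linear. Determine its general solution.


P(x) = 11 ⇒ μ = e^(11x).
(μ y)' = e^(22x) ⇒ μ y = (1/22)e^(22x) + C.
Divide by μ: y = (1/22)e^(11x) + Ce^(-11x).


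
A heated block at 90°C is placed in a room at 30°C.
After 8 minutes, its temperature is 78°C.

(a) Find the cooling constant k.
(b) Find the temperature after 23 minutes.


Newton's law: T(t) = T_a + (T₀ - T_a)e^(-kt).
(a) Use T(8) = 78: (78 - 30)/(90 - 30) = e^(-k·8), so k = -ln(0.800)/8 ≈ 0.0279.
(b) Apply k to t = 23: T(23) = 30 + (60)e^(-0.642) ≈ 61.6°C.


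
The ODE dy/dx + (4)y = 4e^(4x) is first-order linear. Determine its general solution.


P(x) = 4 ⇒ μ = e^(4x).
(μ y)' = 4e^(8x) ⇒ μ y = (4/8)e^(8x) + C.
Divide by μ: y = (1/2)e^(4x) + Ce^(-4x).


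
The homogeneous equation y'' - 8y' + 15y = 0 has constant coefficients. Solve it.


Characteristic equation: r² - 8r + 15 = 0.
Factor: (r - 5)(r - 3) = 0 ⇒ r = 5, 3 (distinct real).
General solution: y = C₁e^(5x) + C₂e^(3x).


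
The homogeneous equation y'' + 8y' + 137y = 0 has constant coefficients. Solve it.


Characteristic equation: r² + 8r + 137 = 0.
Discriminant is negative; roots r = -4 ± 11i (complex conjugate pair).
General solution uses e^(α x)(C₁ cos(β x) + C₂ sin(β x)): y = e^(-4x)(C₁cos(11x) + C₂sin(11x)).


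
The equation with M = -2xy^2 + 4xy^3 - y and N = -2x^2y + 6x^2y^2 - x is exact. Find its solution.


Check exactness: ∂M/∂y = -4xy + 12xy^2 - 1 and ∂N/∂x = -4xy + 12xy^2 - 1; equal, so the equation is exact.
Integrate M with respect to x (treating y as constant): ∫M dx = -x^2y^2 + 2x^2y^3 - xy + h(y).
Differentiate w.r.t. y and set equal to N: all terms match, so h'(y) = 0 and h is a constant absorbed into C.
General solution: -x^2y^2 + 2x^2y^3 - xy = C.


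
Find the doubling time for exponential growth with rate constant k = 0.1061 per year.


Exponential growth: P(t) = P₀ e^(0.1061t). Set P(t)/P₀ = 2: e^(0.1061t) = 2.
Solve: t = ln(2)/0.1061 ≈ 6.53 years.


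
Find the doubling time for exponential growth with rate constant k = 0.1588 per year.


Exponential growth: P(t) = P₀ e^(0.1588t). Set P(t)/P₀ = 2: e^(0.1588t) = 2.
Solve: t = ln(2)/0.1588 ≈ 4.36 years.


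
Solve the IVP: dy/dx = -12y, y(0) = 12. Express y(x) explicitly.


General solution of y' = -12y is y = Ce^(-12x).
Apply y(0) = 12: C = 12.
Particular solution: y = 12e^(-12x).


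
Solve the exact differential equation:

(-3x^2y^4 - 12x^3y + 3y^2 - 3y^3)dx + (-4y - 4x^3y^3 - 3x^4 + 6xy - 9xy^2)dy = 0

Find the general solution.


Check exactness: ∂M/∂y = -12x^2y^3 - 12x^3 + 6y - 9y^2 and ∂N/∂x = -12x^2y^3 - 12x^3 + 6y - 9y^2; equal, so the equation is exact.
Integrate M with respect to x (treating y as constant): ∫M dx = -x^3y^4 - 3x^4y + 3xy^2 - 3xy^3 + h(y).
Differentiate w.r.t. y and set equal to N: the x-dependent terms already match, leaving h'(y) = -4y. Integrate: h(y) = -2y^2.
So F(x,y) = -2y^2 - x^3y^4 - 3x^4y + 3xy^2 - 3xy^3.
General solution: -2y^2 - x^3y^4 - 3x^4y + 3xy^2 - 3xy^3 = C.


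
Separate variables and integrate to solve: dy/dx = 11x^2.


Integrate both sides with respect to x: y = ∫ 11x^2 dx = (11/3)x^3 + C.


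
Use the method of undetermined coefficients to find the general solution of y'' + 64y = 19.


Homogeneous part: r² + 64 = 0 ⇒ r = ±8i, so y_h = C₁cos(8x) + C₂sin(8x).
Try constant y_p = A; plug in: 64A = 19 ⇒ A = 19/64.
General solution: y = C₁cos(8x) + C₂sin(8x) + 19/64.


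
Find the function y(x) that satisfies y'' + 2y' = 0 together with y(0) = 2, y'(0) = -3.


Characteristic roots of r² + 2r = 0 are 0, -2.
General solution y = c₁ + c₂ e^(-2x).
Apply y(0) = 2: c₁ + c₂ = 2. Apply y'(0) = -3: 0 c₁ - 2 c₂ = -3.
Solve: c₁ = 1/2, c₂ = 3/2.
Particular solution: y = 1/2 + (3/2)e^(-2x).


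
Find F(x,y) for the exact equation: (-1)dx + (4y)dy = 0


Check exactness: ∂M/∂y = 0 and ∂N/∂x = 0; equal, so the equation is exact.
Integrate M with respect to x (treating y as constant): ∫M dx = -x + h(y).
Differentiate w.r.t. y and set equal to N: the x-dependent terms already match, leaving h'(y) = 4y. Integrate: h(y) = 2y^2.
So F(x,y) = -x + 2y^2.
General solution: -x + 2y^2 = C.


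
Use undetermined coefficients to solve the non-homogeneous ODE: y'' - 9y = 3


Characteristic roots of r² - 9 = 0 are -3, 3.
y_h = C₁e^(-3x) + C₂e^(3x).
Forcing exponent 0 is not a characteristic root; try y_p = A.
Substitute: A·(0 + (0)·0 + (-9)) = A·-9 = 3, so A = -1/3.
General solution: y = C₁e^(-3x) + C₂e^(3x) - 1/3.


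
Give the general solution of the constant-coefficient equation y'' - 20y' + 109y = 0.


Characteristic equation: r² - 20r + 109 = 0.
Discriminant is negative; roots r = 10 ± 3i (complex conjugate pair).
General solution uses e^(α x)(C₁ cos(β x) + C₂ sin(β x)): y = e^(10x)(C₁cos(3x) + C₂sin(3x)).
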